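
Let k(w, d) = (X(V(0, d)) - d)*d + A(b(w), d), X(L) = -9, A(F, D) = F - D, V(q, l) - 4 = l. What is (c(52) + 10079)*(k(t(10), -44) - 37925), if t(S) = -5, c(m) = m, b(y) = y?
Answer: -399424806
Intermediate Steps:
V(q, l) = 4 + l
k(w, d) = w - d + d*(-9 - d) (k(w, d) = (-9 - d)*d + (w - d) = d*(-9 - d) + (w - d) = w - d + d*(-9 - d))
(c(52) + 10079)*(k(t(10), -44) - 37925) = (52 + 10079)*((-5 - 1*(-44)² - 10*(-44)) - 37925) = 10131*((-5 - 1*1936 + 440) - 37925) = 10131*((-5 - 1936 + 440) - 37925) = 10131*(-1501 - 37925) = 10131*(-39426) = -399424806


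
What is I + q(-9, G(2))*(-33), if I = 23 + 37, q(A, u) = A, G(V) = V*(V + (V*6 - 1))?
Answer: 357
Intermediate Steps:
G(V) = V*(-1 + 7*V) (G(V) = V*(V + (6*V - 1)) = V*(V + (-1 + 6*V)) = V*(-1 + 7*V))
I = 60
I + q(-9, G(2))*(-33) = 60 - 9*(-33) = 60 + 297 = 357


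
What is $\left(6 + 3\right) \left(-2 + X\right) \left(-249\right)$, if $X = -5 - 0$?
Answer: $15687$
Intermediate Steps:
$X = -5$ ($X = -5 + 0 = -5$)
$\left(6 + 3\right) \left(-2 + X\right) \left(-249\right) = \left(6 + 3\right) \left(-2 - 5\right) \left(-249\right) = 9 \left(-7\right) \left(-249\right) = \left(-63\right) \left(-249\right) = 15687$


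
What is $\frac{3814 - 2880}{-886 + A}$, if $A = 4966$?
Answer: $\frac{467}{2040} \approx 0.22892$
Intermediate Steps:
$\frac{3814 - 2880}{-886 + A} = \frac{3814 - 2880}{-886 + 4966} = \frac{934}{4080} = 934 \cdot \frac{1}{4080} = \frac{467}{2040}$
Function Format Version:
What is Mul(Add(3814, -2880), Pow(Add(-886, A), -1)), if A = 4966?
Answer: Rational(467, 2040) ≈ 0.22892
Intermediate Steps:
Mul(Add(3814, -2880), Pow(Add(-886, A), -1)) = Mul(Add(3814, -2880), Pow(Add(-886, 4966), -1)) = Mul(934, Pow(4080, -1)) = Mul(934, Rational(1, 4080)) = Rational(467, 2040)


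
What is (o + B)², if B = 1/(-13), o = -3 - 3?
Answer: 6241/169 ≈ 36.929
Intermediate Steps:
o = -6
B = -1/13 ≈ -0.076923
(o + B)² = (-6 - 1/13)² = (-79/13)² = 6241/169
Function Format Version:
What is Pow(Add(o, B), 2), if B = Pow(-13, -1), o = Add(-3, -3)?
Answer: Rational(6241, 169) ≈ 36.929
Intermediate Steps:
o = -6
B = Rational(-1, 13) ≈ -0.076923
Pow(Add(o, B), 2) = Pow(Add(-6, Rational(-1, 13)), 2) = Pow(Rational(-79, 13), 2) = Rational(6241, 169)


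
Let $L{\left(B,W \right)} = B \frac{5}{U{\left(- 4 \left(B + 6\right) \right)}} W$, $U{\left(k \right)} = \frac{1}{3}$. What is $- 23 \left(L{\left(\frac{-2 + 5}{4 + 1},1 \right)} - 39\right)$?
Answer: $690$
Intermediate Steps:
$U{\left(k \right)} = \frac{1}{3}$
$L{\left(B,W \right)} = 15 B W$ ($L{\left(B,W \right)} = B 5 \frac{1}{\frac{1}{3}} W = B 5 \cdot 3 W = B 15 W = 15 B W$)
$- 23 \left(L{\left(\frac{-2 + 5}{4 + 1},1 \right)} - 39\right) = - 23 \left(15 \frac{-2 + 5}{4 + 1} \cdot 1 - 39\right) = - 23 \left(15 \cdot \frac{3}{5} \cdot 1 - 39\right) = - 23 \left(9 - 39\right) = \left(-23\right) \left(-30\right) = 690$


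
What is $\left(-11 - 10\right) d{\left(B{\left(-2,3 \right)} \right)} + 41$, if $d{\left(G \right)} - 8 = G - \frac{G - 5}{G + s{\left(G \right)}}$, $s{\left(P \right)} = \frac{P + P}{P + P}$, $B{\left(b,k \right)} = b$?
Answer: $62$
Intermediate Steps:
$s{\left(P \right)} = 1$ ($s{\left(P \right)} = \frac{2 P}{2 P} = 2 P \frac{1}{2 P} = 1$)
$d{\left(G \right)} = 8 + G - \frac{-5 + G}{1 + G}$ ($d{\left(G \right)} = 8 + \left(G - \frac{G - 5}{G + 1}\right) = 8 + \left(G - \frac{-5 + G}{1 + G}\right) = 8 + G - \frac{-5 + G}{1 + G}$)
$\left(-11 - 10\right) d{\left(B{\left(-2,3 \right)} \right)} + 41 = \left(-11 - 10\right) \frac{13 + \left(-2\right)^{2} + 8 \left(-2\right)}{1 - 2} + 41 = - 21 \frac{13 + 4 - 16}{-1} + 41 = - 21 \left(\left(-1\right) 1\right) + 41 = \left(-21\right) \left(-1\right) + 41 = 21 + 41 = 62$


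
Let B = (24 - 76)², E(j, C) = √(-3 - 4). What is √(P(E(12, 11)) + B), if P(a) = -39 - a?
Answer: √(2665 - I*√7) ≈ 51.624 - 0.0256*I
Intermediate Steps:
E(j, C) = I*√7 (E(j, C) = √(-7) = I*√7)
B = 2704 (B = (-52)² = 2704)
√(P(E(12, 11)) + B) = √((-39 - I*√7) + 2704) = √(2665 - I*√7)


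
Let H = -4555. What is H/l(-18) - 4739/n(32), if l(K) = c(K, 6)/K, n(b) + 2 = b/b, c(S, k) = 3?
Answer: 32069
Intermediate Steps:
n(b) = -1 (n(b) = -2 + b/b = -2 + 1 = -1)
l(K) = 3/K
H/l(-18) - 4739/n(32) = -4555/(3/(-18)) - 4739/(-1) = -4555/(3*(-1/18)) - 4739*(-1) = -4555/(-⅙) + 4739 = -4555*(-6) + 4739 = 27330 + 4739 = 32069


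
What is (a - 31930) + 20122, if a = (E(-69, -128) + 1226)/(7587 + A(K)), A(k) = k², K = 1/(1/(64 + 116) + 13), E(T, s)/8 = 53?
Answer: -163651632075242/13859641449 ≈ -11808.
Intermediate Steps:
E(T, s) = 424 (E(T, s) = 8*53 = 424)
K = 180/2341 (K = 1/(1/180 + 13) = 1/(2341/180) = 180/2341 ≈ 0.076890)
a = 3014154550/13859641449 (a = (424 + 1226)/(7587 + (180/2341)²) = 1650/(7587 + 32400/5480281) = 1650/(41578924347/5480281) = 1650*(5480281/41578924347) = 3014154550/13859641449 ≈ 0.21748)
(a - 31930) + 20122 = (3014154550/13859641449 - 31930) + 20122 = -442535337312020/13859641449 + 20122 = -163651632075242/13859641449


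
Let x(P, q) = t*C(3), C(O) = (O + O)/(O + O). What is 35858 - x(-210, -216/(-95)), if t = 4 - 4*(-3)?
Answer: 35842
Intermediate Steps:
t = 16 (t = 4 + 12 = 16)
C(O) = 1 (C(O) = (2*O)/((2*O)) = (2*O)*(1/(2*O)) = 1)
x(P, q) = 16 (x(P, q) = 16*1 = 16)
35858 - x(-210, -216/(-95)) = 35858 - 1*16 = 35858 - 16 = 35842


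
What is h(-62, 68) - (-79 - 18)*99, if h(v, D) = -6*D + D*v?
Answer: 4979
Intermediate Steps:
h(-62, 68) - (-79 - 18)*99 = 68*(-6 - 62) - (-79 - 18)*99 = 68*(-68) - (-97)*99 = -4624 - 1*(-9603) = -4624 + 9603 = 4979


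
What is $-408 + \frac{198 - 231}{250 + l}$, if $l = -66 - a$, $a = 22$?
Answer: $- \frac{22043}{54} \approx -408.2$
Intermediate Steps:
$l = -88$ ($l = -66 - 22 = -88$)
$-408 + \frac{198 - 231}{250 + l} = -408 + \frac{198 - 231}{250 - 88} = -408 - \frac{33}{162} = -408 - \frac{11}{54} = - \frac{22043}{54}$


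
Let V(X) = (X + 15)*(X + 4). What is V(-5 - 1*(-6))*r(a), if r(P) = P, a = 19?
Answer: 1520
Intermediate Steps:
V(X) = (4 + X)*(15 + X) (V(X) = (15 + X)*(4 + X) = (4 + X)*(15 + X))
V(-5 - 1*(-6))*r(a) = (60 + (-5 - 1*(-6))**2 + 19*(-5 - 1*(-6)))*19 = (60 + (-5 + 6)**2 + 19*(-5 + 6))*19 = (60 + 1**2 + 19*1)*19 = (60 + 1 + 19)*19 = 80*19 = 1520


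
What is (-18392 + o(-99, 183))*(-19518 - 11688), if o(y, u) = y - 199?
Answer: 583240140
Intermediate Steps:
o(y, u) = -199 + y
(-18392 + o(-99, 183))*(-19518 - 11688) = (-18392 + (-199 - 99))*(-19518 - 11688) = (-18392 - 298)*(-31206) = -18690*(-31206) = 583240140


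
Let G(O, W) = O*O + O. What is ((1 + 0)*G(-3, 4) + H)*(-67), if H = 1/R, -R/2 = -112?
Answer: -90115/224 ≈ -402.30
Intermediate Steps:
R = 224 (R = -2*(-112) = 224)
G(O, W) = O + O² (G(O, W) = O² + O = O + O²)
H = 1/224 ≈ 0.0044643
((1 + 0)*G(-3, 4) + H)*(-67) = ((1 + 0)*(-3*(1 - 3)) + 1/224)*(-67) = (1*(-3*(-2)) + 1/224)*(-67) = (1*6 + 1/224)*(-67) = (6 + 1/224)*(-67) = (1345/224)*(-67) = -90115/224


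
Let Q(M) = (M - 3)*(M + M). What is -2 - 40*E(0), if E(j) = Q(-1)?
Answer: -322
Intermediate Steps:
Q(M) = 2*M*(-3 + M) (Q(M) = (-3 + M)*(2*M) = 2*M*(-3 + M))
E(j) = 8 (E(j) = 2*(-1)*(-3 - 1) = 2*(-1)*(-4) = 8)
-2 - 40*E(0) = -2 - 40*8 = -2 - 320 = -322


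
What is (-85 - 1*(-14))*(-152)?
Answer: 10792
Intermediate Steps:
(-85 - 1*(-14))*(-152) = (-85 + 14)*(-152) = -71*(-152) = 10792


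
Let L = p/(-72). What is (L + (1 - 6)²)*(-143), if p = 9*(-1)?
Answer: -28743/8 ≈ -3592.9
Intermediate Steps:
p = -9
L = ⅛ (L = -9/(-72) = -9*(-1/72) = ⅛ ≈ 0.12500)
(L + (1 - 6)²)*(-143) = (⅛ + (1 - 6)²)*(-143) = (⅛ + (-5)²)*(-143) = (⅛ + 25)*(-143) = (201/8)*(-143) = -28743/8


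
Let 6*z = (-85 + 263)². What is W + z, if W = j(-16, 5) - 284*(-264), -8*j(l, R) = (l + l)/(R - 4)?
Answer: 240782/3 ≈ 80261.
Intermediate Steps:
j(l, R) = -l/(4*(-4 + R)) (j(l, R) = -(l + l)/(8*(R - 4)) = -2*l/(8*(-4 + R)) = -l/(4*(-4 + R)))
z = 15842/3 (z = (-85 + 263)²/6 = (⅙)*178² = (⅙)*31684 = 15842/3 ≈ 5280.7)
W = 74980 (W = -1*(-16)/(-16 + 4*5) - 284*(-264) = -1*(-16)/(-16 + 20) + 74976 = -1*(-16)/4 + 74976 = -1*(-16)*¼ + 74976 = 4 + 74976 = 74980)
W + z = 74980 + 15842/3 = 240782/3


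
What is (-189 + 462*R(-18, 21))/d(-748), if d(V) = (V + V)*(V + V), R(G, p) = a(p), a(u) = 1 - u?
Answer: -9429/2238016 ≈ -0.0042131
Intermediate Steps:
R(G, p) = 1 - p
d(V) = 4*V**2 (d(V) = (2*V)*(2*V) = 4*V**2)
(-189 + 462*R(-18, 21))/d(-748) = (-189 + 462*(1 - 1*21))/((4*(-748)**2)) = (-189 + 462*(1 - 21))/((4*559504)) = (-189 + 462*(-20))/2238016 = (-189 - 9240)*(1/2238016) = -9429*1/2238016 = -9429/2238016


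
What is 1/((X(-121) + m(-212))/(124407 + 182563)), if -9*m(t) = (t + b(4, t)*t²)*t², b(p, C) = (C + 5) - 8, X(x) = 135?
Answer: 2762730/434301603583 ≈ 6.3613e-6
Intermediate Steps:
b(p, C) = -3 + C (b(p, C) = (5 + C) - 8 = -3 + C)
m(t) = -t²*(t + t²*(-3 + t))/9 (m(t) = -(t + (-3 + t)*t²)*t²/9 = -(t + t²*(-3 + t))*t²/9 = -t²*(t + t²*(-3 + t))/9)
1/((X(-121) + m(-212))/(124407 + 182563)) = 1/((135 + (⅑)*(-212)³*(-1 - 1*(-212)*(-3 - 212)))/(124407 + 182563)) = 1/((135 + (⅑)*(-9528128)*(-1 - 1*(-212)*(-215)))/306970) = 1/((135 + (⅑)*(-9528128)*(-1 - 45580))*(1/306970)) = 1/((135 + (⅑)*(-9528128)*(-45581))*(1/306970)) = 1/((135 + 434301602368/9)*(1/306970)) = 1/((434301603583/9)*(1/306970)) = 1/(434301603583/2762730) = 2762730/434301603583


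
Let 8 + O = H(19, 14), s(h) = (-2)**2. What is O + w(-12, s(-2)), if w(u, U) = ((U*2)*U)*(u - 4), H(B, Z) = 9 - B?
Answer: -530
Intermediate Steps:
s(h) = 4
w(u, U) = 2*U**2*(-4 + u) (w(u, U) = ((2*U)*U)*(-4 + u) = (2*U**2)*(-4 + u) = 2*U**2*(-4 + u))
O = -18 (O = -8 + (9 - 1*19) = -8 + (9 - 19) = -8 - 10 = -18)
O + w(-12, s(-2)) = -18 + 2*4**2*(-4 - 12) = -18 + 2*16*(-16) = -18 - 512 = -530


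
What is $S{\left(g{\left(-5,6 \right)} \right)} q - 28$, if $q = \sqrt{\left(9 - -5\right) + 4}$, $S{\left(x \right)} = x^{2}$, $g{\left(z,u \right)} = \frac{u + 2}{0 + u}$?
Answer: $-28 + \frac{16 \sqrt{2}}{3} \approx -20.458$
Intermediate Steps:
$g{\left(z,u \right)} = \frac{2 + u}{u}$
$q = 3 \sqrt{2}$ ($q = \sqrt{\left(9 + 5\right) + 4} = \sqrt{14 + 4} = \sqrt{18} = 3 \sqrt{2} \approx 4.2426$)
$S{\left(g{\left(-5,6 \right)} \right)} q - 28 = \left(\frac{2 + 6}{6}\right)^{2} \cdot 3 \sqrt{2} - 28 = \left(\frac{1}{6} \cdot 8\right)^{2} \cdot 3 \sqrt{2} - 28 = \left(\frac{4}{3}\right)^{2} \cdot 3 \sqrt{2} - 28 = \frac{16 \cdot 3 \sqrt{2}}{9} - 28 = \frac{16 \sqrt{2}}{3} - 28 = -28 + \frac{16 \sqrt{2}}{3}$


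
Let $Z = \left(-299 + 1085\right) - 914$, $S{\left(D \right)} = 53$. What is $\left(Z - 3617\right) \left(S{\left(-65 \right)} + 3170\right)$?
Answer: $-12070135$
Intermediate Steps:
$Z = -128$ ($Z = 786 - 914 = -128$)
$\left(Z - 3617\right) \left(S{\left(-65 \right)} + 3170\right) = \left(-128 - 3617\right) \left(53 + 3170\right) = \left(-3745\right) 3223 = -12070135$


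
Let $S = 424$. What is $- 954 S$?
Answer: $-404496$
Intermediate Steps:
$- 954 S = \left(-954\right) 424 = -404496$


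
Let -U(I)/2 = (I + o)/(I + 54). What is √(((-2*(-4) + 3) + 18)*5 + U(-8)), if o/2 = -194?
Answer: √85813/23 ≈ 12.736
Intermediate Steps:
o = -388 (o = 2*(-194) = -388)
U(I) = -2*(-388 + I)/(54 + I) (U(I) = -2*(I - 388)/(I + 54) = -2*(-388 + I)/(54 + I))
√(((-2*(-4) + 3) + 18)*5 + U(-8)) = √(((-2*(-4) + 3) + 18)*5 + 2*(388 - 1*(-8))/(54 - 8)) = √(((8 + 3) + 18)*5 + 2*(388 + 8)/46) = √((11 + 18)*5 + 2*(1/46)*396) = √(29*5 + 396/23) = √(145 + 396/23) = √(3731/23) = √85813/23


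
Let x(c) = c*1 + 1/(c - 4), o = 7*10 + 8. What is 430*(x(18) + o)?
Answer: 289175/7 ≈ 41311.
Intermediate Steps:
o = 78 (o = 70 + 8 = 78)
x(c) = c + 1/(-4 + c)
430*(x(18) + o) = 430*((1 + 18² - 4*18)/(-4 + 18) + 78) = 430*((1 + 324 - 72)/14 + 78) = 430*((1/14)*253 + 78) = 430*(253/14 + 78) = 430*(1345/14) = 289175/7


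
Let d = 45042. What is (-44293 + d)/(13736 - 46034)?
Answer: -107/4614 ≈ -0.023190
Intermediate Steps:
(-44293 + d)/(13736 - 46034) = (-44293 + 45042)/(13736 - 46034) = 749/(-32298) = 749*(-1/32298) = -107/4614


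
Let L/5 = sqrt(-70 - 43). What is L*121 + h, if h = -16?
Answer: -16 + 605*I*sqrt(113) ≈ -16.0 + 6431.2*I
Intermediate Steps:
L = 5*I*sqrt(113) (L = 5*sqrt(-70 - 43) = 5*sqrt(-113) = 5*(I*sqrt(113)) = 5*I*sqrt(113) ≈ 53.151*I)
L*121 + h = (5*I*sqrt(113))*121 - 16 = 605*I*sqrt(113) - 16 = -16 + 605*I*sqrt(113)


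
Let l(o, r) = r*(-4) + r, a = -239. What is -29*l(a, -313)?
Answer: -27231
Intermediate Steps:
l(o, r) = -3*r (l(o, r) = -4*r + r = -3*r)
-29*l(a, -313) = -(-87)*(-313) = -29*939 = -27231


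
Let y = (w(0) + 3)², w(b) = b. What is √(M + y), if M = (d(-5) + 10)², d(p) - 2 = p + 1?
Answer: √73 ≈ 8.5440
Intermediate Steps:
d(p) = 3 + p (d(p) = 2 + (p + 1) = 2 + (1 + p) = 3 + p)
M = 64 (M = ((3 - 5) + 10)² = (-2 + 10)² = 8² = 64)
y = 9 (y = (0 + 3)² = 3² = 9)
√(M + y) = √(64 + 9) = √73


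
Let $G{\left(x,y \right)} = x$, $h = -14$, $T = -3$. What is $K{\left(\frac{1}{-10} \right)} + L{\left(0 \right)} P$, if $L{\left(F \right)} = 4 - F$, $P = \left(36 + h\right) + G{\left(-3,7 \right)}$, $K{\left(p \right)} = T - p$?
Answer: $\frac{731}{10} \approx 73.1$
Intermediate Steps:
$K{\left(p \right)} = -3 - p$
$P = 19$ ($P = \left(36 - 14\right) - 3 = 22 - 3 = 19$)
$K{\left(\frac{1}{-10} \right)} + L{\left(0 \right)} P = \left(-3 - \frac{1}{-10}\right) + \left(4 - 0\right) 19 = \left(-3 - - \frac{1}{10}\right) + \left(4 + 0\right) 19 = \left(-3 + \frac{1}{10}\right) + 4 \cdot 19 = - \frac{29}{10} + 76 = \frac{731}{10}$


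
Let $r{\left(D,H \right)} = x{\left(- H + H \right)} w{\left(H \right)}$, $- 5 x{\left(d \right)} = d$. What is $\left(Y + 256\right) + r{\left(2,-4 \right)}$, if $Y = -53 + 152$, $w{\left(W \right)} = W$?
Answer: $355$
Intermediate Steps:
$x{\left(d \right)} = - \frac{d}{5}$
$r{\left(D,H \right)} = 0$ ($r{\left(D,H \right)} = - \frac{- H + H}{5} H = \left(- \frac{1}{5}\right) 0 H = 0 H = 0$)
$Y = 99$
$\left(Y + 256\right) + r{\left(2,-4 \right)} = \left(99 + 256\right) + 0 = 355 + 0 = 355$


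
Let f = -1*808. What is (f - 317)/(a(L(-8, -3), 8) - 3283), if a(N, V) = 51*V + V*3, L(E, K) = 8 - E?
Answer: 1125/2851 ≈ 0.39460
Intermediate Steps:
a(N, V) = 54*V (a(N, V) = 51*V + 3*V = 54*V)
f = -808
(f - 317)/(a(L(-8, -3), 8) - 3283) = (-808 - 317)/(54*8 - 3283) = -1125/(432 - 3283) = -1125/(-2851) = -1125*(-1/2851) = 1125/2851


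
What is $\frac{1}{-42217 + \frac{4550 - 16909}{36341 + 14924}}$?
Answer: $- \frac{51265}{2164266864} \approx -2.3687 \cdot 10^{-5}$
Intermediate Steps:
$\frac{1}{-42217 + \frac{4550 - 16909}{36341 + 14924}} = \frac{1}{-42217 - \frac{12359}{51265}} = \frac{1}{- \frac{2164266864}{51265}} = - \frac{51265}{2164266864}$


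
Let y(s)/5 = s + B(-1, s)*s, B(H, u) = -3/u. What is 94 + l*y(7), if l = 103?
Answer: 2154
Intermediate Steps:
y(s) = -15 + 5*s (y(s) = 5*(s + (-3/s)*s) = 5*(s - 3) = 5*(-3 + s) = -15 + 5*s)
94 + l*y(7) = 94 + 103*(-15 + 5*7) = 94 + 103*(-15 + 35) = 94 + 103*20 = 94 + 2060 = 2154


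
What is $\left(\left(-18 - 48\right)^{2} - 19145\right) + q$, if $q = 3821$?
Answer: $-10968$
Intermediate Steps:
$\left(\left(-18 - 48\right)^{2} - 19145\right) + q = \left(\left(-18 - 48\right)^{2} - 19145\right) + 3821 = \left(\left(-66\right)^{2} - 19145\right) + 3821 = \left(4356 - 19145\right) + 3821 = -14789 + 3821 = -10968$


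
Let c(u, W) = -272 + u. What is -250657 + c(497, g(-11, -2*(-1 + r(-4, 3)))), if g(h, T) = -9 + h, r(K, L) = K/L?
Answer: -250432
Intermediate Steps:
-250657 + c(497, g(-11, -2*(-1 + r(-4, 3)))) = -250657 + (-272 + 497) = -250657 + 225 = -250432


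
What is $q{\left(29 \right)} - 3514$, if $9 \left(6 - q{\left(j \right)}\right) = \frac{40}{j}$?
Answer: $- \frac{915628}{261} \approx -3508.2$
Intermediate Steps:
$q{\left(j \right)} = 6 - \frac{40}{9 j}$ ($q{\left(j \right)} = 6 - \frac{40 \frac{1}{j}}{9} = 6 - \frac{40}{9 j}$)
$q{\left(29 \right)} - 3514 = \left(6 - \frac{40}{9 \cdot 29}\right) - 3514 = \left(6 - \frac{40}{261}\right) - 3514 = \frac{1526}{261} - 3514 = - \frac{915628}{261}$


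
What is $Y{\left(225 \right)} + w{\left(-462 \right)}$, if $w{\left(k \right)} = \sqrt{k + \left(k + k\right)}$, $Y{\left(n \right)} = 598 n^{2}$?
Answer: $30273750 + 3 i \sqrt{154} \approx 3.0274 \cdot 10^{7} + 37.229 i$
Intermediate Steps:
$w{\left(k \right)} = \sqrt{3} \sqrt{k}$ ($w{\left(k \right)} = \sqrt{k + 2 k} = \sqrt{3 k} = \sqrt{3} \sqrt{k}$)
$Y{\left(225 \right)} + w{\left(-462 \right)} = 598 \cdot 225^{2} + \sqrt{3} \sqrt{-462} = 598 \cdot 50625 + \sqrt{3} i \sqrt{462} = 30273750 + 3 i \sqrt{154}$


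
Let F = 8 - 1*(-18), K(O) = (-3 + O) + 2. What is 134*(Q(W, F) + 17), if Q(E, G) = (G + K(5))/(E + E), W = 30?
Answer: 2345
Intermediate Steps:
K(O) = -1 + O
F = 26 (F = 8 + 18 = 26)
Q(E, G) = (4 + G)/(2*E) (Q(E, G) = (G + (-1 + 5))/(E + E) = (G + 4)/((2*E)) = (4 + G)*(1/(2*E)) = (4 + G)/(2*E))
134*(Q(W, F) + 17) = 134*((½)*(4 + 26)/30 + 17) = 134*((½)*(1/30)*30 + 17) = 134*(½ + 17) = 134*(35/2) = 2345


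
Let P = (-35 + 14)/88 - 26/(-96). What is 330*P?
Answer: 85/8 ≈ 10.625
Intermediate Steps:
P = 17/528 (P = -21*1/88 - 26*(-1/96) = -21/88 + 13/48 = 17/528 ≈ 0.032197)
330*P = 330*(17/528) = 85/8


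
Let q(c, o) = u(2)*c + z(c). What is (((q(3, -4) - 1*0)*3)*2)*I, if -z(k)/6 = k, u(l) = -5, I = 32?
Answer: -6336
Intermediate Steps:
z(k) = -6*k
q(c, o) = -11*c (q(c, o) = -5*c - 6*c = -11*c)
(((q(3, -4) - 1*0)*3)*2)*I = (((-11*3 - 1*0)*3)*2)*32 = (((-33 + 0)*3)*2)*32 = (-33*3*2)*32 = -99*2*32 = -198*32 = -6336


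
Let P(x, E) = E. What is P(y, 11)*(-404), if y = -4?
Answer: -4444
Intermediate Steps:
P(y, 11)*(-404) = 11*(-404) = -4444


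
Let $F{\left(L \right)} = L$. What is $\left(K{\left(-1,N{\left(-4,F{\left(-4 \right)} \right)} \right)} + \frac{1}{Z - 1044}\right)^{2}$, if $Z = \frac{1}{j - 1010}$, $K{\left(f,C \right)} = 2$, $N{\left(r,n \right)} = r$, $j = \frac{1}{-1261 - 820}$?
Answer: $\frac{19241239417052070961}{4814920738531345225} \approx 3.9962$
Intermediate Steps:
$j = - \frac{1}{2081}$ ($j = \frac{1}{-2081} = - \frac{1}{2081} \approx -0.00048054$)
$Z = - \frac{2081}{2101811}$ ($Z = \frac{1}{- \frac{1}{2081} - 1010} = \frac{1}{- \frac{2101811}{2081}} = - \frac{2081}{2101811} \approx -0.0009901$)
$\left(K{\left(-1,N{\left(-4,F{\left(-4 \right)} \right)} \right)} + \frac{1}{Z - 1044}\right)^{2} = \left(2 + \frac{1}{- \frac{2081}{2101811} - 1044}\right)^{2} = \left(2 + \frac{1}{- \frac{2194292765}{2101811}}\right)^{2} = \left(2 - \frac{2101811}{2194292765}\right)^{2} = \left(\frac{4386483719}{2194292765}\right)^{2} = \frac{19241239417052070961}{4814920738531345225}$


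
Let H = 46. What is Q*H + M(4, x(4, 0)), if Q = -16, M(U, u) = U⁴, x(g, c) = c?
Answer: -480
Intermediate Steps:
Q*H + M(4, x(4, 0)) = -16*46 + 4⁴ = -736 + 256 = -480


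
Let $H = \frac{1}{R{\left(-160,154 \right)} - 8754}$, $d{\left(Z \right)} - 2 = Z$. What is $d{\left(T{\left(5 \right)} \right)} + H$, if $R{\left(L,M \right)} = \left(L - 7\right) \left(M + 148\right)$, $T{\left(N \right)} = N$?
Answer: $\frac{414315}{59188} \approx 7.0$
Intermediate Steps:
$d{\left(Z \right)} = 2 + Z$
$R{\left(L,M \right)} = \left(-7 + L\right) \left(148 + M\right)$
$H = - \frac{1}{59188}$ ($H = \frac{1}{\left(-1036 - 1078 + 148 \left(-160\right) - 24640\right) - 8754} = \frac{1}{\left(-1036 - 1078 - 23680 - 24640\right) - 8754} = \frac{1}{-50434 - 8754} = \frac{1}{-59188} = - \frac{1}{59188} \approx -1.6895 \cdot 10^{-5}$)
$d{\left(T{\left(5 \right)} \right)} + H = \left(2 + 5\right) - \frac{1}{59188} = 7 - \frac{1}{59188} = \frac{414315}{59188}$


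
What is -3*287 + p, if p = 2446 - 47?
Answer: 1538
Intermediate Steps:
p = 2399
-3*287 + p = -3*287 + 2399 = -861 + 2399 = 1538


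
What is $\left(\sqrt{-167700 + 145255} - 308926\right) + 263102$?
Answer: $-45824 + 67 i \sqrt{5} \approx -45824.0 + 149.82 i$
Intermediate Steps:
$\left(\sqrt{-167700 + 145255} - 308926\right) + 263102 = \left(\sqrt{-22445} - 308926\right) + 263102 = \left(67 i \sqrt{5} - 308926\right) + 263102 = \left(-308926 + 67 i \sqrt{5}\right) + 263102 = -45824 + 67 i \sqrt{5}$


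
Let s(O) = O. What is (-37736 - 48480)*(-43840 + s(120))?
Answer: 3769363520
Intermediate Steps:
(-37736 - 48480)*(-43840 + s(120)) = (-37736 - 48480)*(-43840 + 120) = -86216*(-43720) = 3769363520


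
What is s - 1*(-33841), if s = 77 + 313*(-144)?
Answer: -11154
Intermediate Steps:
s = -44995 (s = 77 - 45072 = -44995)
s - 1*(-33841) = -44995 - 1*(-33841) = -44995 + 33841 = -11154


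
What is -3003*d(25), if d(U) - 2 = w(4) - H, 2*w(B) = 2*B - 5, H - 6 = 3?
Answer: 33033/2 ≈ 16517.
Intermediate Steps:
H = 9 (H = 6 + 3 = 9)
w(B) = -5/2 + B (w(B) = (2*B - 5)/2 = (-5 + 2*B)/2 = -5/2 + B)
d(U) = -11/2 (d(U) = 2 + ((-5/2 + 4) - 1*9) = 2 + (3/2 - 9) = 2 - 15/2 = -11/2)
-3003*d(25) = -3003*(-11/2) = 33033/2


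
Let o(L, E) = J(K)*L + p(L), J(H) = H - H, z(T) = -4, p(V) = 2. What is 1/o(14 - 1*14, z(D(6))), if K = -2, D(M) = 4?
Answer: ½ ≈ 0.50000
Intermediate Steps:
J(H) = 0
o(L, E) = 2 (o(L, E) = 0*L + 2 = 0 + 2 = 2)
1/o(14 - 1*14, z(D(6))) = 1/2 = ½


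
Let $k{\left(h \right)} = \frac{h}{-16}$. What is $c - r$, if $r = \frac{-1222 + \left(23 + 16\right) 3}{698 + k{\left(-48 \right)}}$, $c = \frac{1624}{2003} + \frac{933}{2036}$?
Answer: $\frac{8134168703}{2858753708} \approx 2.8454$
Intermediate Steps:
$k{\left(h \right)} = - \frac{h}{16}$ ($k{\left(h \right)} = h \left(- \frac{1}{16}\right) = - \frac{h}{16}$)
$c = \frac{5175263}{4078108}$ ($c = 1624 \cdot \frac{1}{2003} + 933 \cdot \frac{1}{2036} = \frac{1624}{2003} + \frac{933}{2036} = \frac{5175263}{4078108} \approx 1.269$)
$r = - \frac{1105}{701}$ ($r = \frac{-1222 + \left(23 + 16\right) 3}{698 - -3} = \frac{-1222 + 39 \cdot 3}{698 + 3} = \frac{-1222 + 117}{701} = \left(-1105\right) \frac{1}{701} = - \frac{1105}{701} \approx -1.5763$)
$c - r = \frac{5175263}{4078108} - - \frac{1105}{701} = \frac{5175263}{4078108} + \frac{1105}{701} = \frac{8134168703}{2858753708}$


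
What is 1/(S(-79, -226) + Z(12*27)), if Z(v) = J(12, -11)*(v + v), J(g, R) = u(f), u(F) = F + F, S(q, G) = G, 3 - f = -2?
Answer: 1/6254 ≈ 0.00015990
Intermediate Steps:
f = 5 (f = 3 - 1*(-2) = 3 + 2 = 5)
u(F) = 2*F
J(g, R) = 10 (J(g, R) = 2*5 = 10)
Z(v) = 20*v (Z(v) = 10*(v + v) = 10*(2*v) = 20*v)
1/(S(-79, -226) + Z(12*27)) = 1/(-226 + 20*(12*27)) = 1/(-226 + 20*324) = 1/(-226 + 6480) = 1/6254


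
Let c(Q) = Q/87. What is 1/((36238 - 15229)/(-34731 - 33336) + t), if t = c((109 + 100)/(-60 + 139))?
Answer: -51980499/14463206 ≈ -3.5940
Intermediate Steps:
c(Q) = Q/87 (c(Q) = Q*(1/87) = Q/87)
t = 209/6873 (t = ((109 + 100)/(-60 + 139))/87 = (209/79)/87 = (209*(1/79))/87 = (1/87)*(209/79) = 209/6873 ≈ 0.030409)
1/((36238 - 15229)/(-34731 - 33336) + t) = 1/((36238 - 15229)/(-34731 - 33336) + 209/6873) = 1/(21009/(-68067) + 209/6873) = 1/(21009*(-1/68067) + 209/6873) = 1/(-7003/22689 + 209/6873) = 1/(-14463206/51980499) = -51980499/14463206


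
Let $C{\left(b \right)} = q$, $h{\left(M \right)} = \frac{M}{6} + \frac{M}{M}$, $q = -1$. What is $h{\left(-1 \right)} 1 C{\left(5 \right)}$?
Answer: $- \frac{5}{6} \approx -0.83333$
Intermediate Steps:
$h{\left(M \right)} = 1 + \frac{M}{6}$ ($h{\left(M \right)} = M \frac{1}{6} + 1 = \frac{M}{6} + 1 = 1 + \frac{M}{6}$)
$C{\left(b \right)} = -1$
$h{\left(-1 \right)} 1 C{\left(5 \right)} = \left(1 + \frac{1}{6} \left(-1\right)\right) 1 \left(-1\right) = \left(1 - \frac{1}{6}\right) 1 \left(-1\right) = \frac{5}{6} \cdot 1 \left(-1\right) = \frac{5}{6} \left(-1\right) = - \frac{5}{6}$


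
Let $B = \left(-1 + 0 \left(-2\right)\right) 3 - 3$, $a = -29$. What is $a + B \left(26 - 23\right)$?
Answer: $-47$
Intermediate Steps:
$B = -6$ ($B = \left(-1 + 0\right) 3 - 3 = \left(-1\right) 3 - 3 = -3 - 3 = -6$)
$a + B \left(26 - 23\right) = -29 - 6 \left(26 - 23\right) = -29 - 18 = -47$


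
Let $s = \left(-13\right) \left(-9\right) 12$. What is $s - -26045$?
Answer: $27449$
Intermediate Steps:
$s = 1404$ ($s = 117 \cdot 12 = 1404$)
$s - -26045 = 1404 - -26045 = 1404 + 26045 = 27449$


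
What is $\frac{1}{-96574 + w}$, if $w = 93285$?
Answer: $- \frac{1}{3289} \approx -0.00030404$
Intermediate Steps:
$\frac{1}{-96574 + w} = \frac{1}{-96574 + 93285} = \frac{1}{-3289} = - \frac{1}{3289}$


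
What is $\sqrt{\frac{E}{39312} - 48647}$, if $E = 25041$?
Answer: $\frac{i \sqrt{58009036631}}{1092} \approx 220.56 i$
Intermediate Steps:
$\sqrt{\frac{E}{39312} - 48647} = \sqrt{\frac{25041}{39312} - 48647} = \sqrt{25041 \cdot \frac{1}{39312} - 48647} = \sqrt{\frac{8347}{13104} - 48647} = \sqrt{- \frac{637461941}{13104}} = \frac{i \sqrt{58009036631}}{1092}$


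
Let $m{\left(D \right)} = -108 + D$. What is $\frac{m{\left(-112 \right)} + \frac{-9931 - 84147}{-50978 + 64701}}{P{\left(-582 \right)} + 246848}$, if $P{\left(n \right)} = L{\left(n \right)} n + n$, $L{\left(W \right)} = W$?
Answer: $- \frac{222367}{573415555} \approx -0.00038779$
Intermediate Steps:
$P{\left(n \right)} = n + n^{2}$ ($P{\left(n \right)} = n n + n = n^{2} + n = n + n^{2}$)
$\frac{m{\left(-112 \right)} + \frac{-9931 - 84147}{-50978 + 64701}}{P{\left(-582 \right)} + 246848} = \frac{\left(-108 - 112\right) + \frac{-9931 - 84147}{-50978 + 64701}}{- 582 \left(1 - 582\right) + 246848} = \frac{-220 - \frac{94078}{13723}}{\left(-582\right) \left(-581\right) + 246848} = \frac{-220 - \frac{94078}{13723}}{338142 + 246848} = \frac{-220 - \frac{94078}{13723}}{584990} = \left(- \frac{3113138}{13723}\right) \frac{1}{584990} = - \frac{222367}{573415555}$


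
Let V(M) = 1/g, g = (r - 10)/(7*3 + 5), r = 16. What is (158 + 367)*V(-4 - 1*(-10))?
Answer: 2275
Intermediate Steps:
g = 3/13 (g = (16 - 10)/(7*3 + 5) = 6/(21 + 5) = 6/26 = 6*(1/26) = 3/13 ≈ 0.23077)
V(M) = 13/3 (V(M) = 1/(3/13) = 13/3)
(158 + 367)*V(-4 - 1*(-10)) = (158 + 367)*(13/3) = 525*(13/3) = 2275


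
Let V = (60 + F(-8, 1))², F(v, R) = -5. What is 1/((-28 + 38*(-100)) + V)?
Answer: -1/803 ≈ -0.0012453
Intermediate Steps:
V = 3025 (V = (60 - 5)² = 55² = 3025)
1/((-28 + 38*(-100)) + V) = 1/((-28 + 38*(-100)) + 3025) = 1/((-28 - 3800) + 3025) = 1/(-3828 + 3025) = 1/(-803) = -1/803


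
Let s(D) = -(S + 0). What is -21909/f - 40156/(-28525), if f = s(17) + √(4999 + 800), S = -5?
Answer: 3356631869/164703350 - 21909*√5799/5774 ≈ -268.57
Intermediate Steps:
s(D) = 5 (s(D) = -(-5 + 0) = -1*(-5) = 5)
f = 5 + √5799 (f = 5 + √(4999 + 800) = 5 + √5799 ≈ 81.151)
-21909/f - 40156/(-28525) = -21909/(5 + √5799) - 40156/(-28525) = -21909/(5 + √5799) - 40156*(-1/28525) = -21909/(5 + √5799) + 40156/28525 = 40156/28525 - 21909/(5 + √5799)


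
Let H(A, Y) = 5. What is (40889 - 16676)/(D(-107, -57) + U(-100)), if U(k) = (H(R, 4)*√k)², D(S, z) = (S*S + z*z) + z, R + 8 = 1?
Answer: 8071/4047 ≈ 1.9943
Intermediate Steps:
R = -7 (R = -8 + 1 = -7)
D(S, z) = z + S² + z² (D(S, z) = (S² + z²) + z = z + S² + z²)
U(k) = 25*k (U(k) = (5*√k)² = 25*k)
(40889 - 16676)/(D(-107, -57) + U(-100)) = (40889 - 16676)/((-57 + (-107)² + (-57)²) + 25*(-100)) = 24213/((-57 + 11449 + 3249) - 2500) = 24213/(14641 - 2500) = 24213/12141 = 24213*(1/12141) = 8071/4047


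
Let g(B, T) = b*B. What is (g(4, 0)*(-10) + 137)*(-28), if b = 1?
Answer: -2716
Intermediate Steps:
g(B, T) = B (g(B, T) = 1*B = B)
(g(4, 0)*(-10) + 137)*(-28) = (4*(-10) + 137)*(-28) = (-40 + 137)*(-28) = 97*(-28) = -2716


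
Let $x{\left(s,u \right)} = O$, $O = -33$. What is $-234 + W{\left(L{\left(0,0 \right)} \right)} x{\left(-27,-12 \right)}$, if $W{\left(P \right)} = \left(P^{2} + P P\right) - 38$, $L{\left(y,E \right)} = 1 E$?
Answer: $1020$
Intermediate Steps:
$L{\left(y,E \right)} = E$
$W{\left(P \right)} = -38 + 2 P^{2}$ ($W{\left(P \right)} = \left(P^{2} + P^{2}\right) - 38 = 2 P^{2} - 38 = -38 + 2 P^{2}$)
$x{\left(s,u \right)} = -33$
$-234 + W{\left(L{\left(0,0 \right)} \right)} x{\left(-27,-12 \right)} = -234 + \left(-38 + 2 \cdot 0^{2}\right) \left(-33\right) = -234 + \left(-38 + 2 \cdot 0\right) \left(-33\right) = -234 + \left(-38 + 0\right) \left(-33\right) = -234 - -1254 = -234 + 1254 = 1020$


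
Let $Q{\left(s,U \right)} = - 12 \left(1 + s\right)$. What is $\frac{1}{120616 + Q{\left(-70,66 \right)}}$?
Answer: $\frac{1}{121444} \approx 8.2342 \cdot 10^{-6}$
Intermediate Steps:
$Q{\left(s,U \right)} = -12 - 12 s$
$\frac{1}{120616 + Q{\left(-70,66 \right)}} = \frac{1}{120616 - -828} = \frac{1}{120616 + \left(-12 + 840\right)} = \frac{1}{120616 + 828} = \frac{1}{121444}$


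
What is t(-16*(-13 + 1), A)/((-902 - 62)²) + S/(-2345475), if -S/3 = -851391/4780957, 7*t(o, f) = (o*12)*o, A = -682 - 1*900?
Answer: 103344330794518503/1519695286106749675 ≈ 0.068003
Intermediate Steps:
A = -1582 (A = -682 - 900 = -1582)
t(o, f) = 12*o²/7 (t(o, f) = ((o*12)*o)/7 = ((12*o)*o)/7 = (12*o²)/7 = 12*o²/7)
S = 2554173/4780957 (S = -(-2554173)/4780957 = -3*(-851391/4780957) = 2554173/4780957 ≈ 0.53424)
t(-16*(-13 + 1), A)/((-902 - 62)²) + S/(-2345475) = (12*(-16*(-13 + 1))²/7)/((-902 - 62)²) + (2554173/4780957)/(-2345475) = (12*(-16*(-12))²/7)/((-964)²) + (2554173/4780957)*(-1/2345475) = ((12/7)*192²)/929296 - 851391/3737871706525 = ((12/7)*36864)*(1/929296) - 851391/3737871706525 = (442368/7)*(1/929296) - 851391/3737871706525 = 27648/406567 - 851391/3737871706525 = 103344330794518503/1519695286106749675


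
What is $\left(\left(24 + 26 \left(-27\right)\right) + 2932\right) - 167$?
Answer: $2087$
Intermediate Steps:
$\left(\left(24 + 26 \left(-27\right)\right) + 2932\right) - 167 = \left(\left(24 - 702\right) + 2932\right) - 167 = \left(-678 + 2932\right) - 167 = 2254 - 167 = 2087$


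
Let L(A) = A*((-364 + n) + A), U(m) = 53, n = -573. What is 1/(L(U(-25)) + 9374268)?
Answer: 1/9327416 ≈ 1.0721e-7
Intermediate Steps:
L(A) = A*(-937 + A) (L(A) = A*((-364 - 573) + A) = A*(-937 + A))
1/(L(U(-25)) + 9374268) = 1/(53*(-937 + 53) + 9374268) = 1/(53*(-884) + 9374268) = 1/(-46852 + 9374268) = 1/9327416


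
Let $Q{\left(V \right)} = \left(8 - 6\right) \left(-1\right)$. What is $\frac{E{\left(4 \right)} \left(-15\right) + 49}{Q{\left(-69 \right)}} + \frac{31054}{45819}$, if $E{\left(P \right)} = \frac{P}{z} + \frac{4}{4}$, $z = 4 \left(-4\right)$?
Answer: $- \frac{6670237}{366552} \approx -18.197$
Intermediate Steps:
$Q{\left(V \right)} = -2$ ($Q{\left(V \right)} = 2 \left(-1\right) = -2$)
$z = -16$
$E{\left(P \right)} = 1 - \frac{P}{16}$ ($E{\left(P \right)} = \frac{P}{-16} + \frac{4}{4} = P \left(- \frac{1}{16}\right) + 4 \cdot \frac{1}{4} = - \frac{P}{16} + 1 = 1 - \frac{P}{16}$)
$\frac{E{\left(4 \right)} \left(-15\right) + 49}{Q{\left(-69 \right)}} + \frac{31054}{45819} = \frac{\left(1 - \frac{1}{4}\right) \left(-15\right) + 49}{-2} + \frac{31054}{45819} = \left(\left(1 - \frac{1}{4}\right) \left(-15\right) + 49\right) \left(- \frac{1}{2}\right) + 31054 \cdot \frac{1}{45819} = \left(\frac{3}{4} \left(-15\right) + 49\right) \left(- \frac{1}{2}\right) + \frac{31054}{45819} = \left(- \frac{45}{4} + 49\right) \left(- \frac{1}{2}\right) + \frac{31054}{45819} = \frac{151}{4} \left(- \frac{1}{2}\right) + \frac{31054}{45819} = - \frac{151}{8} + \frac{31054}{45819} = - \frac{6670237}{366552}$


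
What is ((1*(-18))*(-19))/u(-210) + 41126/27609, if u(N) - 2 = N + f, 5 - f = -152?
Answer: -2448284/469353 ≈ -5.2163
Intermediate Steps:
f = 157 (f = 5 - 1*(-152) = 5 + 152 = 157)
u(N) = 159 + N (u(N) = 2 + (N + 157) = 2 + (157 + N) = 159 + N)
((1*(-18))*(-19))/u(-210) + 41126/27609 = ((1*(-18))*(-19))/(159 - 210) + 41126/27609 = -18*(-19)/(-51) + 41126*(1/27609) = 342*(-1/51) + 41126/27609 = -114/17 + 41126/27609 = -2448284/469353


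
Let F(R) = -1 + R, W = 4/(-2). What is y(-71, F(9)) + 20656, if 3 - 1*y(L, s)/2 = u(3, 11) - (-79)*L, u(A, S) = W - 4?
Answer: 31892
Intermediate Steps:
W = -2 (W = 4*(-½) = -2)
u(A, S) = -6 (u(A, S) = -2 - 4 = -6)
y(L, s) = 18 - 158*L (y(L, s) = 6 - 2*(-6 - (-79)*L) = 6 - 2*(-6 + 79*L) = 6 + (12 - 158*L) = 18 - 158*L)
y(-71, F(9)) + 20656 = (18 - 158*(-71)) + 20656 = (18 + 11218) + 20656 = 11236 + 20656 = 31892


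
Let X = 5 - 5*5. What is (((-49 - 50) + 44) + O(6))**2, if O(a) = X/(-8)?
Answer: 11025/4 ≈ 2756.3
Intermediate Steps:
X = -20 (X = 5 - 25 = -20)
O(a) = 5/2 (O(a) = -20/(-8) = -20*(-1/8) = 5/2)
(((-49 - 50) + 44) + O(6))**2 = (((-49 - 50) + 44) + 5/2)**2 = ((-99 + 44) + 5/2)**2 = (-55 + 5/2)**2 = (-105/2)**2 = 11025/4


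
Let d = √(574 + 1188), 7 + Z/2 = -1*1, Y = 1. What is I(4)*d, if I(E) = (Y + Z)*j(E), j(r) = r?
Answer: -60*√1762 ≈ -2518.6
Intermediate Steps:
Z = -16 (Z = -14 + 2*(-1*1) = -14 + 2*(-1) = -14 - 2 = -16)
d = √1762 ≈ 41.976
I(E) = -15*E (I(E) = (1 - 16)*E = -15*E)
I(4)*d = (-15*4)*√1762 = -60*√1762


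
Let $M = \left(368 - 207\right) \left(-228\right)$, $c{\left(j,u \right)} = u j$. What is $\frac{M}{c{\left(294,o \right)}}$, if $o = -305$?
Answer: $\frac{874}{2135} \approx 0.40937$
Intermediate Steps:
$c{\left(j,u \right)} = j u$
$M = -36708$ ($M = 161 \left(-228\right) = -36708$)
$\frac{M}{c{\left(294,o \right)}} = - \frac{36708}{294 \left(-305\right)} = - \frac{36708}{-89670} = \left(-36708\right) \left(- \frac{1}{89670}\right) = \frac{874}{2135}$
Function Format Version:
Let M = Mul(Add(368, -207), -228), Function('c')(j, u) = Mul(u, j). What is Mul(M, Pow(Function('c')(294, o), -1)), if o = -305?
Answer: Rational(874, 2135) ≈ 0.40937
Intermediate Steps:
Function('c')(j, u) = Mul(j, u)
M = -36708 (M = Mul(161, -228) = -36708)
Mul(M, Pow(Function('c')(294, o), -1)) = Mul(-36708, Pow(Mul(294, -305), -1)) = Mul(-36708, Pow(-89670, -1)) = Mul(-36708, Rational(-1, 89670)) = Rational(874, 2135)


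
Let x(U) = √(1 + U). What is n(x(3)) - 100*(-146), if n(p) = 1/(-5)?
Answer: 72999/5 ≈ 14600.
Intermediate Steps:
n(p) = -⅕
n(x(3)) - 100*(-146) = -⅕ - 100*(-146) = -⅕ + 14600 = 72999/5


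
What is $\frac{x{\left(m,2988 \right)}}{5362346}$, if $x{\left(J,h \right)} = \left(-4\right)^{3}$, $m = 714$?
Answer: $- \frac{32}{2681173} \approx -1.1935 \cdot 10^{-5}$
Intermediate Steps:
$x{\left(J,h \right)} = -64$
$\frac{x{\left(m,2988 \right)}}{5362346} = - \frac{64}{5362346} = \left(-64\right) \frac{1}{5362346} = - \frac{32}{2681173}$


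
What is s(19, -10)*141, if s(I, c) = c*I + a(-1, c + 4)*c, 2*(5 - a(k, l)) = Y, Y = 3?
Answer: -31725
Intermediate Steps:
a(k, l) = 7/2 (a(k, l) = 5 - 1/2*3 = 5 - 3/2 = 7/2)
s(I, c) = 7*c/2 + I*c (s(I, c) = c*I + 7*c/2 = I*c + 7*c/2 = 7*c/2 + I*c)
s(19, -10)*141 = ((1/2)*(-10)*(7 + 2*19))*141 = ((1/2)*(-10)*(7 + 38))*141 = ((1/2)*(-10)*45)*141 = -225*141 = -31725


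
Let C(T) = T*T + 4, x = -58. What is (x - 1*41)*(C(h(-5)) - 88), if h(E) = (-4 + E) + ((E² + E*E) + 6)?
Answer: -210375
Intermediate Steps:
h(E) = 2 + E + 2*E² (h(E) = (-4 + E) + ((E² + E²) + 6) = (-4 + E) + (2*E² + 6) = (-4 + E) + (6 + 2*E²) = 2 + E + 2*E²)
C(T) = 4 + T² (C(T) = T² + 4 = 4 + T²)
(x - 1*41)*(C(h(-5)) - 88) = (-58 - 1*41)*((4 + (2 - 5 + 2*(-5)²)²) - 88) = (-58 - 41)*((4 + (2 - 5 + 2*25)²) - 88) = -99*((4 + (2 - 5 + 50)²) - 88) = -99*((4 + 47²) - 88) = -99*((4 + 2209) - 88) = -99*(2213 - 88) = -99*2125 = -210375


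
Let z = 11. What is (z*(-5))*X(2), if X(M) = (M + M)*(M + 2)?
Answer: -880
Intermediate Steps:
X(M) = 2*M*(2 + M) (X(M) = (2*M)*(2 + M) = 2*M*(2 + M))
(z*(-5))*X(2) = (11*(-5))*(2*2*(2 + 2)) = -110*2*4 = -55*16 = -880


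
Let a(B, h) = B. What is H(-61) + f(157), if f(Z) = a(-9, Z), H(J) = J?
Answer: -70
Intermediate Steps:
f(Z) = -9
H(-61) + f(157) = -61 - 9 = -70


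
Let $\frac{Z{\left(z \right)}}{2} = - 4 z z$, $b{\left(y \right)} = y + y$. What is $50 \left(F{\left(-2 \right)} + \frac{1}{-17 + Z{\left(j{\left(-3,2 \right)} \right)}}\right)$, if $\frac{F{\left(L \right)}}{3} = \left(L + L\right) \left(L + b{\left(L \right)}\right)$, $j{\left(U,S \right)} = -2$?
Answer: $\frac{176350}{49} \approx 3599.0$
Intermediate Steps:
$b{\left(y \right)} = 2 y$
$F{\left(L \right)} = 18 L^{2}$ ($F{\left(L \right)} = 3 \left(L + L\right) \left(L + 2 L\right) = 3 \cdot 2 L 3 L = 3 \cdot 6 L^{2} = 18 L^{2}$)
$Z{\left(z \right)} = - 8 z^{2}$ ($Z{\left(z \right)} = 2 - 4 z z = 2 \left(- 4 z^{2}\right) = - 8 z^{2}$)
$50 \left(F{\left(-2 \right)} + \frac{1}{-17 + Z{\left(j{\left(-3,2 \right)} \right)}}\right) = 50 \left(18 \left(-2\right)^{2} + \frac{1}{-17 - 8 \left(-2\right)^{2}}\right) = 50 \left(18 \cdot 4 + \frac{1}{-17 - 32}\right) = 50 \left(72 + \frac{1}{-17 - 32}\right) = 50 \left(72 + \frac{1}{-49}\right) = 50 \left(72 - \frac{1}{49}\right) = 50 \cdot \frac{3527}{49} = \frac{176350}{49}$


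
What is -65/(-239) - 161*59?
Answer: -2270196/239 ≈ -9498.7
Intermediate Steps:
-65/(-239) - 161*59 = -65*(-1/239) - 9499 = 65/239 - 9499 = -2270196/239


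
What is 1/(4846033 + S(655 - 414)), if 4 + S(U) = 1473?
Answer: 1/4847502 ≈ 2.0629e-7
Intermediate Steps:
S(U) = 1469 (S(U) = -4 + 1473 = 1469)
1/(4846033 + S(655 - 414)) = 1/(4846033 + 1469) = 1/4847502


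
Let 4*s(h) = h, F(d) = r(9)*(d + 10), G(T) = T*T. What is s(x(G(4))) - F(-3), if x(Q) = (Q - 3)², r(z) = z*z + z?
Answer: -2351/4 ≈ -587.75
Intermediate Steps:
G(T) = T²
r(z) = z + z² (r(z) = z² + z = z + z²)
x(Q) = (-3 + Q)²
F(d) = 900 + 90*d (F(d) = (9*(1 + 9))*(d + 10) = (9*10)*(10 + d) = 90*(10 + d) = 900 + 90*d)
s(h) = h/4
s(x(G(4))) - F(-3) = (-3 + 4²)²/4 - (900 + 90*(-3)) = (-3 + 16)²/4 - (900 - 270) = (¼)*13² - 1*630 = (¼)*169 - 630 = 169/4 - 630 = -2351/4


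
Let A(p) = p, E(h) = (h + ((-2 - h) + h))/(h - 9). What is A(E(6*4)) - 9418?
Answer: -141248/15 ≈ -9416.5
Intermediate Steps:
E(h) = (-2 + h)/(-9 + h) (E(h) = (h - 2)/(-9 + h) = (-2 + h)/(-9 + h))
A(E(6*4)) - 9418 = (-2 + 6*4)/(-9 + 6*4) - 9418 = (-2 + 24)/(-9 + 24) - 9418 = 22/15 - 9418 = -141248/15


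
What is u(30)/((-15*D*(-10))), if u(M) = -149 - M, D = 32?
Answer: -179/4800 ≈ -0.037292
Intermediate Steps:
u(30)/((-15*D*(-10))) = (-149 - 1*30)/((-15*32*(-10))) = (-149 - 30)/((-480*(-10))) = -179/4800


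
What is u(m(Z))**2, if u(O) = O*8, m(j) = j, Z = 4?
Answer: 1024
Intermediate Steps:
u(O) = 8*O
u(m(Z))**2 = (8*4)**2 = 32**2 = 1024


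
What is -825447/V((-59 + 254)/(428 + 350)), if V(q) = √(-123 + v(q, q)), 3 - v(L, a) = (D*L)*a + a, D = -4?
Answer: 107032961*I*√8070410/4035205 ≈ 75353.0*I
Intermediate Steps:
v(L, a) = 3 - a + 4*L*a (v(L, a) = 3 - ((-4*L)*a + a) = 3 - (-4*L*a + a) = 3 - (a - 4*L*a) = 3 + (-a + 4*L*a) = 3 - a + 4*L*a)
V(q) = √(-120 - q + 4*q²) (V(q) = √(-123 + (3 - q + 4*q*q)) = √(-123 + (3 - q + 4*q²)) = √(-120 - q + 4*q²))
-825447/V((-59 + 254)/(428 + 350)) = -825447/√(-120 - (-59 + 254)/(428 + 350) + 4*((-59 + 254)/(428 + 350))²) = -825447/√(-120 - 195/778 + 4*(195/778)²) = -825447/√(-120 - 195/778 + 4*(195*(1/778))²) = -825447/√(-120 - 1*195/778 + 4*(195/778)²) = -825447/√(-120 - 195/778 + 4*(38025/605284)) = -825447/√(-120 - 195/778 + 38025/151321) = -825447*(-389*I*√8070410/12105615) = -(-107032961)*I*√8070410/4035205 = 107032961*I*√8070410/4035205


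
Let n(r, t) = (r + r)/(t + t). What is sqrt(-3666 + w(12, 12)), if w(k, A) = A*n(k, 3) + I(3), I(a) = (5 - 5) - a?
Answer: I*sqrt(3621) ≈ 60.175*I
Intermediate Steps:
I(a) = -a (I(a) = 0 - a = -a)
n(r, t) = r/t (n(r, t) = (2*r)/((2*t)) = (2*r)*(1/(2*t)) = r/t)
w(k, A) = -3 + A*k/3 (w(k, A) = A*(k/3) - 1*3 = A*(k*(1/3)) - 3 = A*(k/3) - 3 = A*k/3 - 3 = -3 + A*k/3)
sqrt(-3666 + w(12, 12)) = sqrt(-3666 + (-3 + (1/3)*12*12)) = sqrt(-3666 + (-3 + 48)) = sqrt(-3666 + 45) = sqrt(-3621) = I*sqrt(3621)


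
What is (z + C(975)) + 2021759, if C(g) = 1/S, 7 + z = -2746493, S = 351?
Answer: -254384090/351 ≈ -7.2474e+5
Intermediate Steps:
z = -2746500 (z = -7 - 2746493 = -2746500)
C(g) = 1/351
(z + C(975)) + 2021759 = (-2746500 + 1/351) + 2021759 = -964021499/351 + 2021759 = -254384090/351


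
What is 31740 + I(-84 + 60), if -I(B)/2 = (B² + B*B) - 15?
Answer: 29466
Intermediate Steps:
I(B) = 30 - 4*B² (I(B) = -2*((B² + B*B) - 15) = -2*((B² + B²) - 15) = -2*(2*B² - 15) = -2*(-15 + 2*B²) = 30 - 4*B²)
31740 + I(-84 + 60) = 31740 + (30 - 4*(-84 + 60)²) = 31740 + (30 - 4*(-24)²) = 31740 + (30 - 4*576) = 31740 + (30 - 2304) = 31740 - 2274 = 29466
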